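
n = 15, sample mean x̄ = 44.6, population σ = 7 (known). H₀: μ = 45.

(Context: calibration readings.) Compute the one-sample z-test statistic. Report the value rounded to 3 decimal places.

SE = σ/√n = 7/√15 = 1.8074
z = (x̄−μ₀)/SE = (44.6−45)/1.8074 = -0.2213

test statistic = -0.221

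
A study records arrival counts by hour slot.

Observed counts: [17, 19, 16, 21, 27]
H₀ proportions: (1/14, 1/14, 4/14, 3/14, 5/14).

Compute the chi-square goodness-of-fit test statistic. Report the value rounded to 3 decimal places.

n = 100; E_i = n·p_i = [7.14, 7.14, 28.57, 21.43, 35.71]
χ² = (17−7.14)²/7.14 + (19−7.14)²/7.14 + (16−28.57)²/28.57 + (21−21.43)²/21.43 + (27−35.71)²/35.71 = 40.9520
df = 4

test statistic = 40.952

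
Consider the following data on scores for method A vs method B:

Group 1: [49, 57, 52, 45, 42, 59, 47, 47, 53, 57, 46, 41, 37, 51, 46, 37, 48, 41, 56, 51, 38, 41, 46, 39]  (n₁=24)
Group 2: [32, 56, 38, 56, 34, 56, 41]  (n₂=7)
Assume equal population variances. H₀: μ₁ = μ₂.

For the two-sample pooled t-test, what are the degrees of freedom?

degrees of freedom = 29

df = n₁ + n₂ − 2 = 24 + 7 − 2 = 29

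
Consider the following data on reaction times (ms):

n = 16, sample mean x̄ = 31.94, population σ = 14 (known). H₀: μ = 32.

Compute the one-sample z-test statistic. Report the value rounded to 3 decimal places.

SE = σ/√n = 14/√16 = 3.5000
z = (x̄−μ₀)/SE = (31.94−32)/3.5000 = -0.0171

test statistic = -0.017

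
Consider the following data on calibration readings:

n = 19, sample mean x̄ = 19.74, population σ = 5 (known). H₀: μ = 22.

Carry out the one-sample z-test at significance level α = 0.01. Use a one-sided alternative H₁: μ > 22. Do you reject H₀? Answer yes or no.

SE = σ/√n = 5/√19 = 1.1471
z = (x̄−μ₀)/SE = (19.74−22)/1.1471 = -1.9702
p-value (one-sided, H₁ greater) = 0.97559
At α=0.01: p ≥ α → fail to reject H₀

reject H₀: no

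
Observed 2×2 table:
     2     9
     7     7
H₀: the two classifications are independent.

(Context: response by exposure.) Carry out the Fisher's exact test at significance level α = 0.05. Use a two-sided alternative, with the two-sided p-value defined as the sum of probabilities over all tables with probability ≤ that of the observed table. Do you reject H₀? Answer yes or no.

Margins: r₁=11, r₂=14, c₁=9, c₂=16, n=25
p_obs = C(11,2)·C(14,7)/C(25,9); sum pmf over tables with pmf ≤ p_obs
p-value (two-sided) = 0.20772
At α=0.05: p ≥ α → fail to reject H₀

reject H₀: no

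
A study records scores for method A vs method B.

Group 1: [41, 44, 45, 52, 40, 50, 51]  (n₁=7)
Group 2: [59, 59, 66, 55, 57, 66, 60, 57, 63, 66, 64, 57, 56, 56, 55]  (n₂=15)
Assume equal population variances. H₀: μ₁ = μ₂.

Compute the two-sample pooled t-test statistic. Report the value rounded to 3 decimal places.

x̄₁=46.143, s₁=4.880, n₁=7
x̄₂=59.733, s₂=4.166, n₂=15
s_p² = [6·4.880² + 14·4.166²]/20 = 19.2895
SE = √(s_p²·(1/7+1/15)) = 2.0104
t = (46.143−59.733)/2.0104 = -6.7602
df = 20

test statistic = -6.760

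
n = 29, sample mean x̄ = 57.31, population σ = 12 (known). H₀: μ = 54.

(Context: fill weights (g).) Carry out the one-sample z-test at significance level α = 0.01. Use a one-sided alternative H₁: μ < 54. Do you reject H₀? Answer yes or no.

SE = σ/√n = 12/√29 = 2.2283
z = (x̄−μ₀)/SE = (57.31−54)/2.2283 = 1.4854
p-value (one-sided, H₁ less) = 0.93128
At α=0.01: p ≥ α → fail to reject H₀

reject H₀: no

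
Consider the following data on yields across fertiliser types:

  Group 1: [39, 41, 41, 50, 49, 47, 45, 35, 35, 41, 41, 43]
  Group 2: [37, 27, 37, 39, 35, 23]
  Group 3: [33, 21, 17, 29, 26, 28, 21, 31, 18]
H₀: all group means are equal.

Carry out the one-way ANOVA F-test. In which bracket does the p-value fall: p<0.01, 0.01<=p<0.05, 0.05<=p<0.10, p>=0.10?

p-value bracket: p<0.01

Group means [42.25, 33.00, 24.89], grand mean 34.407
SSB = Σnᵢ(x̄ᵢ−x̄)² = 1565.380; SSW = ΣΣ(x−x̄ᵢ)² = 737.139
MSB = 1565.380/2 = 782.6898; MSW = 737.139/24 = 30.7141
F = MSB/MSW = 25.4831
df = (2, 24)
p-value (upper-tail) = 0.00000
→ bracket: p<0.01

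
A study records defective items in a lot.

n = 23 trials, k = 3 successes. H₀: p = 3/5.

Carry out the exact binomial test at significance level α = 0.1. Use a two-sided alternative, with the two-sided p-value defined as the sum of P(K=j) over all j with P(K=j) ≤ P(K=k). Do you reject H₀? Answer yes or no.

Exact binomial: n=23, k=3, p₀=3/5=0.6000
P(X=j) = C(n,j)·p₀^j·(1−p₀)^(n−j); p = Σ P(X=j) over j with P(X=j) ≤ P(X=3)
p-value (two-sided) = 0.00000
At α=0.1: p < α → reject H₀

reject H₀: yes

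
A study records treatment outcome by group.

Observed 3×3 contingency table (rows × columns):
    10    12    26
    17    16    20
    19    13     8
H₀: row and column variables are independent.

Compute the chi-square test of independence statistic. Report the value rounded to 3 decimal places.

Row totals [48, 53, 40], col totals [46, 41, 54], n=141
χ² = (10−15.66)²/15.66 + (12−13.96)²/13.96 + (26−18.38)²/18.38 + (17−17.29)²/17.29 + (16−15.41)²/15.41 + (20−20.30)²/20.30 + (19−13.05)²/13.05 + (13−11.63)²/11.63 + (8−15.32)²/15.32 = 11.8791
df = 4

test statistic = 11.879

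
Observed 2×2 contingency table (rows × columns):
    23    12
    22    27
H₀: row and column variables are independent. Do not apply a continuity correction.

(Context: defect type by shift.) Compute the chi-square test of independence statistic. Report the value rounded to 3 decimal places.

Row totals [35, 49], col totals [45, 39], n=84
χ² = (23−18.75)²/18.75 + (12−16.25)²/16.25 + (22−26.25)²/26.25 + (27−22.75)²/22.75 = 3.5569
df = 1

test statistic = 3.557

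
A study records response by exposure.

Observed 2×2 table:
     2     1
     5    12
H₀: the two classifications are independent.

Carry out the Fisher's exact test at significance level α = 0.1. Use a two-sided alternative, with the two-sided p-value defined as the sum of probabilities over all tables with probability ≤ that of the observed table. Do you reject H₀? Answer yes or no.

Margins: r₁=3, r₂=17, c₁=7, c₂=13, n=20
p_obs = C(3,2)·C(17,5)/C(20,7); sum pmf over tables with pmf ≤ p_obs
p-value (two-sided) = 0.27018
At α=0.1: p ≥ α → fail to reject H₀

reject H₀: no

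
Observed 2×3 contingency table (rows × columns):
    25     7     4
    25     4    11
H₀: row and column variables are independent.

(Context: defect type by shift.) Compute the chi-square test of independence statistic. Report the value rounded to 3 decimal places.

Row totals [36, 40], col totals [50, 11, 15], n=76
χ² = (25−23.68)²/23.68 + (7−5.21)²/5.21 + (4−7.11)²/7.11 + (25−26.32)²/26.32 + (4−5.79)²/5.79 + (11−7.89)²/7.89 = 3.8851
df = 2

test statistic = 3.885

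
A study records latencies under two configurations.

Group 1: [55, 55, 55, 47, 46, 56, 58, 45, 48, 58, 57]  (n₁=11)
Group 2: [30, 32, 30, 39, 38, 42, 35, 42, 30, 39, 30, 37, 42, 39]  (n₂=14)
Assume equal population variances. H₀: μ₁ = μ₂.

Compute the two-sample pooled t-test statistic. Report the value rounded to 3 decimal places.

test statistic = 8.369

x̄₁=52.727, s₁=5.101, n₁=11
x̄₂=36.071, s₂=4.811, n₂=14
s_p² = [10·5.101² + 13·4.811²]/23 = 24.3961
SE = √(s_p²·(1/11+1/14)) = 1.9901
t = (52.727−36.071)/1.9901 = 8.3694
df = 23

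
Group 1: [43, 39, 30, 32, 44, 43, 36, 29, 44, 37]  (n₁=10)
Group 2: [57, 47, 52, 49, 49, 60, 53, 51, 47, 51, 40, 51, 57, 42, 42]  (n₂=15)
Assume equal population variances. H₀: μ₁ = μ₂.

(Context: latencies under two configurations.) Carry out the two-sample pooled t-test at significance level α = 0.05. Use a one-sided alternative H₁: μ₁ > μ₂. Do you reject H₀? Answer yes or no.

reject H₀: no

x̄₁=37.700, s₁=5.851, n₁=10
x̄₂=49.867, s₂=5.743, n₂=15
s_p² = [9·5.851² + 14·5.743²]/23 = 33.4710
SE = √(s_p²·(1/10+1/15)) = 2.3619
t = (37.700−49.867)/2.3619 = -5.1513
df = 23
p-value (one-sided, H₁ greater) = 0.99998
At α=0.05: p ≥ α → fail to reject H₀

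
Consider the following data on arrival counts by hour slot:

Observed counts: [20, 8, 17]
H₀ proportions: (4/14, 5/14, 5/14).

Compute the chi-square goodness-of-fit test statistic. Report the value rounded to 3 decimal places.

test statistic = 8.076

n = 45; E_i = n·p_i = [12.86, 16.07, 16.07]
χ² = (20−12.86)²/12.86 + (8−16.07)²/16.07 + (17−16.07)²/16.07 = 8.0756
df = 2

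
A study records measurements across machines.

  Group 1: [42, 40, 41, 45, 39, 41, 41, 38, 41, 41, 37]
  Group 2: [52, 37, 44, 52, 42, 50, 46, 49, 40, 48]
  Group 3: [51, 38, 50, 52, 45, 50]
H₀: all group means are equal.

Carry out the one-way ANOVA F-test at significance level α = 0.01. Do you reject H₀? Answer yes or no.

Group means [40.55, 46.00, 47.67], grand mean 44.148
SSB = Σnᵢ(x̄ᵢ−x̄)² = 251.347; SSW = ΣΣ(x−x̄ᵢ)² = 424.061
MSB = 251.347/2 = 125.6734; MSW = 424.061/24 = 17.6692
F = MSB/MSW = 7.1126
df = (2, 24)
p-value (upper-tail) = 0.00375
At α=0.01: p < α → reject H₀

reject H₀: yes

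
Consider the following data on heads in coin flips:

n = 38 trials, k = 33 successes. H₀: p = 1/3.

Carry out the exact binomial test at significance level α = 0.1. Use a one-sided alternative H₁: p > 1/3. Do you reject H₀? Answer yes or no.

reject H₀: yes

Exact binomial: n=38, k=33, p₀=1/3=0.3333
P(X≥33) from Σ C(n,i)·p₀^i·(1−p₀)^(n−i)
p-value (one-sided, H₁ greater) = 0.00000
At α=0.1: p < α → reject H₀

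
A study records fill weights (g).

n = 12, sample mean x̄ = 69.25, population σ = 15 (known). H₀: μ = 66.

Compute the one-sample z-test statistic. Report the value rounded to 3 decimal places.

test statistic = 0.751

SE = σ/√n = 15/√12 = 4.3301
z = (x̄−μ₀)/SE = (69.25−66)/4.3301 = 0.7506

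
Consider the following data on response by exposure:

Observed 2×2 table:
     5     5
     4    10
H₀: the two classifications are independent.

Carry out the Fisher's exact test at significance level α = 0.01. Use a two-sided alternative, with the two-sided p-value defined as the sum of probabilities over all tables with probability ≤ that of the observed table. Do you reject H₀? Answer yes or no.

Margins: r₁=10, r₂=14, c₁=9, c₂=15, n=24
p_obs = C(10,5)·C(14,4)/C(24,9); sum pmf over tables with pmf ≤ p_obs
p-value (two-sided) = 0.40285
At α=0.01: p ≥ α → fail to reject H₀

reject H₀: no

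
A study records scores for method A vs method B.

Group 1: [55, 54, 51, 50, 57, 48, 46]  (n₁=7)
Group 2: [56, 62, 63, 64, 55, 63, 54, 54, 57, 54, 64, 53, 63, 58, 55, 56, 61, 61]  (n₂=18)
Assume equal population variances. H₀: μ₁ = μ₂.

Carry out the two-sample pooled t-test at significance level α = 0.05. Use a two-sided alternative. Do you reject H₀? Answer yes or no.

x̄₁=51.571, s₁=3.952, n₁=7
x̄₂=58.500, s₂=4.033, n₂=18
s_p² = [6·3.952² + 17·4.033²]/23 = 16.0963
SE = √(s_p²·(1/7+1/18)) = 1.7871
t = (51.571−58.500)/1.7871 = -3.8770
df = 23
p-value (two-sided) = 0.00076
At α=0.05: p < α → reject H₀

reject H₀: yes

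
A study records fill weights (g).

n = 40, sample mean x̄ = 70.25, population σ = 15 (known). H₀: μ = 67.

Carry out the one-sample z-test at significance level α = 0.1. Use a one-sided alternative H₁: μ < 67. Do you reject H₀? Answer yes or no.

reject H₀: no

SE = σ/√n = 15/√40 = 2.3717
z = (x̄−μ₀)/SE = (70.25−67)/2.3717 = 1.3703
p-value (one-sided, H₁ less) = 0.91471
At α=0.1: p ≥ α → fail to reject H₀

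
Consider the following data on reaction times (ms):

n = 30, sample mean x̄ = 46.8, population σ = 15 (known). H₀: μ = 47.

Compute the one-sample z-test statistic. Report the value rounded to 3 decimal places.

SE = σ/√n = 15/√30 = 2.7386
z = (x̄−μ₀)/SE = (46.8−47)/2.7386 = -0.0730

test statistic = -0.073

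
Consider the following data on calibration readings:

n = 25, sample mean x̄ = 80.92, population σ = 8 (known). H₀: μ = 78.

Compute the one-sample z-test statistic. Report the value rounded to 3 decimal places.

test statistic = 1.825

SE = σ/√n = 8/√25 = 1.6000
z = (x̄−μ₀)/SE = (80.92−78)/1.6000 = 1.8250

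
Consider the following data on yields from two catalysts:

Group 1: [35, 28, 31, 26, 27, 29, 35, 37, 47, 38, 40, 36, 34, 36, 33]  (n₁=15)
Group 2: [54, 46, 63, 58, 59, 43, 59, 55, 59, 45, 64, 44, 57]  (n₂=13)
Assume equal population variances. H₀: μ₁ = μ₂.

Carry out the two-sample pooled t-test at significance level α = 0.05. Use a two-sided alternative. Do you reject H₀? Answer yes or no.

reject H₀: yes

x̄₁=34.133, s₁=5.502, n₁=15
x̄₂=54.308, s₂=7.341, n₂=13
s_p² = [14·5.502² + 12·7.341²]/26 = 41.1732
SE = √(s_p²·(1/15+1/13)) = 2.4315
t = (34.133−54.308)/2.4315 = -8.2972
df = 26
p-value (two-sided) = 0.00000
At α=0.05: p < α → reject H₀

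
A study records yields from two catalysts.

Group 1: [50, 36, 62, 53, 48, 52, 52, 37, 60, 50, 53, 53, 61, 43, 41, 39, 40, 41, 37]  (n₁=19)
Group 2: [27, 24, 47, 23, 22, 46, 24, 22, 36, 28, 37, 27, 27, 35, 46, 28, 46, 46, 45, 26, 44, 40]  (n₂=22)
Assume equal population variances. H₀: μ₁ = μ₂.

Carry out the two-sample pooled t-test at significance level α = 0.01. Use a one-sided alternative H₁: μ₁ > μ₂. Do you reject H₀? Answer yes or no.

x̄₁=47.789, s₁=8.423, n₁=19
x̄₂=33.909, s₂=9.531, n₂=22
s_p² = [18·8.423² + 21·9.531²]/39 = 81.6661
SE = √(s_p²·(1/19+1/22)) = 2.8302
t = (47.789−33.909)/2.8302 = 4.9043
df = 39
p-value (one-sided, H₁ greater) = 0.00001
At α=0.01: p < α → reject H₀

reject H₀: yes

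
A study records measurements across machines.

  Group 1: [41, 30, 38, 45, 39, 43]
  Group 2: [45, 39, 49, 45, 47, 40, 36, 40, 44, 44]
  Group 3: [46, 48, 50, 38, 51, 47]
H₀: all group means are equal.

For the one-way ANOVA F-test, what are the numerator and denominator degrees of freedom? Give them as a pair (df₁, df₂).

degrees of freedom = [2, 19]

k = 3 groups, N = 22 total
df = (k−1, N−k) = (3−1, 22−3) = (2, 19)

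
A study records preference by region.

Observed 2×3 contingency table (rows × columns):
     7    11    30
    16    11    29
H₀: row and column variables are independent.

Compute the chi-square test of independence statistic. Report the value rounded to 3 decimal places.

Row totals [48, 56], col totals [23, 22, 59], n=104
χ² = (7−10.62)²/10.62 + (11−10.15)²/10.15 + (30−27.23)²/27.23 + (16−12.38)²/12.38 + (11−11.85)²/11.85 + (29−31.77)²/31.77 = 2.9407
df = 2

test statistic = 2.941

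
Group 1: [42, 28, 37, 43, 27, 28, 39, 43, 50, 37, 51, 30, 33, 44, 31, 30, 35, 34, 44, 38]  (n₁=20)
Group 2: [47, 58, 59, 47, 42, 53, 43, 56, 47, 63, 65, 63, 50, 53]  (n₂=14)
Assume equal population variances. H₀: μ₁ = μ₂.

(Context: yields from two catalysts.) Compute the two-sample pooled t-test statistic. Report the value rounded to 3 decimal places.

test statistic = -6.260

x̄₁=37.200, s₁=7.215, n₁=20
x̄₂=53.286, s₂=7.600, n₂=14
s_p² = [19·7.215² + 13·7.600²]/32 = 54.3768
SE = √(s_p²·(1/20+1/14)) = 2.5696
t = (37.200−53.286)/2.5696 = -6.2600
df = 32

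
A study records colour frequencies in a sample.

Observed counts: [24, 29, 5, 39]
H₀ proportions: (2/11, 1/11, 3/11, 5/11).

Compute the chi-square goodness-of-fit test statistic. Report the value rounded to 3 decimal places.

n = 97; E_i = n·p_i = [17.64, 8.82, 26.45, 44.09]
χ² = (24−17.64)²/17.64 + (29−8.82)²/8.82 + (5−26.45)²/26.45 + (39−44.09)²/44.09 = 66.4729
df = 3

test statistic = 66.473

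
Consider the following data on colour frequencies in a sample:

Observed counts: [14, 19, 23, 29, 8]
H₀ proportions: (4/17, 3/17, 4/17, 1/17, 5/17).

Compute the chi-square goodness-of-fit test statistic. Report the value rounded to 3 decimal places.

n = 93; E_i = n·p_i = [21.88, 16.41, 21.88, 5.47, 27.35]
χ² = (14−21.88)²/21.88 + (19−16.41)²/16.41 + (23−21.88)²/21.88 + (29−5.47)²/5.47 + (8−27.35)²/27.35 = 118.1991
df = 4

test statistic = 118.199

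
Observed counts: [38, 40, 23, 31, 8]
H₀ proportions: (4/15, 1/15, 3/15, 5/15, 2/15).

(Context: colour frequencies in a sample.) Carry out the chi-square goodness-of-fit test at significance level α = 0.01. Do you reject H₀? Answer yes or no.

n = 140; E_i = n·p_i = [37.33, 9.33, 28.00, 46.67, 18.67]
χ² = (38−37.33)²/37.33 + (40−9.33)²/9.33 + (23−28.00)²/28.00 + (31−46.67)²/46.67 + (8−18.67)²/18.67 = 113.0214
df = 4
p-value (upper-tail) = 0.00000
At α=0.01: p < α → reject H₀

reject H₀: yes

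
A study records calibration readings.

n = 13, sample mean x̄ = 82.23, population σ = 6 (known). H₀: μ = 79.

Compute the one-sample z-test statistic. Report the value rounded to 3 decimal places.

test statistic = 1.941

SE = σ/√n = 6/√13 = 1.6641
z = (x̄−μ₀)/SE = (82.23−79)/1.6641 = 1.9410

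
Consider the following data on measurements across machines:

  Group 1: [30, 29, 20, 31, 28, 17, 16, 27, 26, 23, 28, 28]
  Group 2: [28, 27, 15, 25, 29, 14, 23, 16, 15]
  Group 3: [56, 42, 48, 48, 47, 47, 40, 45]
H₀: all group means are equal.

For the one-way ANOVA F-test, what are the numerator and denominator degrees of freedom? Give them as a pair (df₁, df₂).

k = 3 groups, N = 29 total
df = (k−1, N−k) = (3−1, 29−3) = (2, 26)

degrees of freedom = [2, 26]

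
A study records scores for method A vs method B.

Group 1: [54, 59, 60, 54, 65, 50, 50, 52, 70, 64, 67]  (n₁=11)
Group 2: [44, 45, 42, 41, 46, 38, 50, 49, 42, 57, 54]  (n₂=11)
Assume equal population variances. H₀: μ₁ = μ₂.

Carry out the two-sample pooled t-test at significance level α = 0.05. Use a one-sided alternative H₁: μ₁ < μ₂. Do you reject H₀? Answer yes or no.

reject H₀: no

x̄₁=58.636, s₁=7.117, n₁=11
x̄₂=46.182, s₂=5.793, n₂=11
s_p² = [10·7.117² + 10·5.793²]/20 = 42.1091
SE = √(s_p²·(1/11+1/11)) = 2.7670
t = (58.636−46.182)/2.7670 = 4.5011
df = 20
p-value (one-sided, H₁ less) = 0.99989
At α=0.05: p ≥ α → fail to reject H₀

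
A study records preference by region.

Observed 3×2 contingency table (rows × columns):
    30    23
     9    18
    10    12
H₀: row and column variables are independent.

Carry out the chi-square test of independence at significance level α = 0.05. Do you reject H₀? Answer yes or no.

Row totals [53, 27, 22], col totals [49, 53], n=102
χ² = (30−25.46)²/25.46 + (23−27.54)²/27.54 + (9−12.97)²/12.97 + (18−14.03)²/14.03 + (10−10.57)²/10.57 + (12−11.43)²/11.43 = 3.9556
df = 2
p-value (upper-tail) = 0.13838
At α=0.05: p ≥ α → fail to reject H₀

reject H₀: no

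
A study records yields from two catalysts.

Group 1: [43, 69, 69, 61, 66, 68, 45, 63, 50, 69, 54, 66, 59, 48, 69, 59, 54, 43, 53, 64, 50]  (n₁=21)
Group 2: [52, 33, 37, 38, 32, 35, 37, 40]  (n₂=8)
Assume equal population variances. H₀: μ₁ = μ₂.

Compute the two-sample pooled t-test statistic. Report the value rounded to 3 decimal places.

x̄₁=58.190, s₁=9.185, n₁=21
x̄₂=38.000, s₂=6.234, n₂=8
s_p² = [20·9.185² + 7·6.234²]/27 = 72.5644
SE = √(s_p²·(1/21+1/8)) = 3.5392
t = (58.190−38.000)/3.5392 = 5.7048
df = 27

test statistic = 5.705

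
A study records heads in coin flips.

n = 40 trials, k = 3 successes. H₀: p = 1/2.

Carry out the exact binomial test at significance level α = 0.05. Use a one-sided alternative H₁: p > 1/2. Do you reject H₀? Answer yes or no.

reject H₀: no

Exact binomial: n=40, k=3, p₀=1/2=0.5000
P(X≥3) from Σ C(n,i)·p₀^i·(1−p₀)^(n−i)
p-value (one-sided, H₁ greater) = 1.00000
At α=0.05: p ≥ α → fail to reject H₀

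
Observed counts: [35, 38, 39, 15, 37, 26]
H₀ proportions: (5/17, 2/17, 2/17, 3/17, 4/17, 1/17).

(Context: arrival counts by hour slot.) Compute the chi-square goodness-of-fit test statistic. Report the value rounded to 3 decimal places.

test statistic = 62.383

n = 190; E_i = n·p_i = [55.88, 22.35, 22.35, 33.53, 44.71, 11.18]
χ² = (35−55.88)²/55.88 + (38−22.35)²/22.35 + (39−22.35)²/22.35 + (15−33.53)²/33.53 + (37−44.71)²/44.71 + (26−11.18)²/11.18 = 62.3829
df = 5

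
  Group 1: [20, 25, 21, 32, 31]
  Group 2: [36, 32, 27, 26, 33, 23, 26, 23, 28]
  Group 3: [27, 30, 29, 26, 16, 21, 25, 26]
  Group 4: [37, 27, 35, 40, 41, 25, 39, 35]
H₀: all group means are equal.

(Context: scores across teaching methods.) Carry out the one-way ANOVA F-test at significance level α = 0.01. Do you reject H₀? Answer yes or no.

reject H₀: yes

Group means [25.80, 28.22, 25.00, 34.88], grand mean 28.733
SSB = Σnᵢ(x̄ᵢ−x̄)² = 458.636; SSW = ΣΣ(x−x̄ᵢ)² = 675.231
MSB = 458.636/3 = 152.8787; MSW = 675.231/26 = 25.9704
F = MSB/MSW = 5.8867
df = (3, 26)
p-value (upper-tail) = 0.00331
At α=0.01: p < α → reject H₀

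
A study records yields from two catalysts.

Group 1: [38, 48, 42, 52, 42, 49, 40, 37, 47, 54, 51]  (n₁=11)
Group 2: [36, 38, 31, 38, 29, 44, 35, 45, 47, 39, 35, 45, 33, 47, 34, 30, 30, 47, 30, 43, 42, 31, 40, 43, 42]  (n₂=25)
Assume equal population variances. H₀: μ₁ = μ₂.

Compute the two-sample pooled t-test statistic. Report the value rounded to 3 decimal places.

x̄₁=45.455, s₁=5.905, n₁=11
x̄₂=38.160, s₂=6.115, n₂=25
s_p² = [10·5.905² + 24·6.115²]/34 = 36.6496
SE = √(s_p²·(1/11+1/25)) = 2.1904
t = (45.455−38.160)/2.1904 = 3.3303
df = 34

test statistic = 3.330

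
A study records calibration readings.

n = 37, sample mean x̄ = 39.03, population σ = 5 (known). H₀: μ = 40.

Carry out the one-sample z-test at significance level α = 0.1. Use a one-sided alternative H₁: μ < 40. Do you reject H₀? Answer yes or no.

SE = σ/√n = 5/√37 = 0.8220
z = (x̄−μ₀)/SE = (39.03−40)/0.8220 = -1.1801
p-value (one-sided, H₁ less) = 0.11899
At α=0.1: p ≥ α → fail to reject H₀

reject H₀: no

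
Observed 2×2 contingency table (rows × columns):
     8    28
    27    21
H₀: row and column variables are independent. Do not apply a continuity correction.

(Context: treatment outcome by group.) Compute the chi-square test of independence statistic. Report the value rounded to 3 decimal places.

Row totals [36, 48], col totals [35, 49], n=84
χ² = (8−15.00)²/15.00 + (28−21.00)²/21.00 + (27−20.00)²/20.00 + (21−28.00)²/28.00 = 9.8000
df = 1

test statistic = 9.800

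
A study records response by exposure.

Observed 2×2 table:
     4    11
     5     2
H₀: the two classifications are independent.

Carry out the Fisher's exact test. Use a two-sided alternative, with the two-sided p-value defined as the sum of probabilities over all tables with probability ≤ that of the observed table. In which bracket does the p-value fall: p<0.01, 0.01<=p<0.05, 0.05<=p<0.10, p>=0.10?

Margins: r₁=15, r₂=7, c₁=9, c₂=13, n=22
p_obs = C(15,4)·C(7,5)/C(22,9); sum pmf over tables with pmf ≤ p_obs
p-value (two-sided) = 0.07430
→ bracket: 0.05<=p<0.10

p-value bracket: 0.05<=p<0.10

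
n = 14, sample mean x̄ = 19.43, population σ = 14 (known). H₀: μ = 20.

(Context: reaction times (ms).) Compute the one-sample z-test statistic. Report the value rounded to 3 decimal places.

SE = σ/√n = 14/√14 = 3.7417
z = (x̄−μ₀)/SE = (19.43−20)/3.7417 = -0.1523

test statistic = -0.152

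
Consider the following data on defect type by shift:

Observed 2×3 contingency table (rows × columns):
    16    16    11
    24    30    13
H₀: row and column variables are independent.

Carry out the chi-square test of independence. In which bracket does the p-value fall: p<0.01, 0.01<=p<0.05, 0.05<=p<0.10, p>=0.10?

p-value bracket: p>=0.10

Row totals [43, 67], col totals [40, 46, 24], n=110
χ² = (16−15.64)²/15.64 + (16−17.98)²/17.98 + (11−9.38)²/9.38 + (24−24.36)²/24.36 + (30−28.02)²/28.02 + (13−14.62)²/14.62 = 0.8307
df = 2
p-value (upper-tail) = 0.66010
→ bracket: p>=0.10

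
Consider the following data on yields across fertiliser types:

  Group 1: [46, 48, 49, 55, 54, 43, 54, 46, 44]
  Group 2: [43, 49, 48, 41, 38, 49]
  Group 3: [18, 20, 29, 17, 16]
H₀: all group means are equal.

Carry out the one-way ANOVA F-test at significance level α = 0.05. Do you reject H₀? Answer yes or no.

Group means [48.78, 44.67, 20.00], grand mean 40.350
SSB = Σnᵢ(x̄ᵢ−x̄)² = 2821.661; SSW = ΣΣ(x−x̄ᵢ)² = 384.889
MSB = 2821.661/2 = 1410.8306; MSW = 384.889/17 = 22.6405
F = MSB/MSW = 62.3144
df = (2, 17)
p-value (upper-tail) = 0.00000
At α=0.05: p < α → reject H₀

reject H₀: yes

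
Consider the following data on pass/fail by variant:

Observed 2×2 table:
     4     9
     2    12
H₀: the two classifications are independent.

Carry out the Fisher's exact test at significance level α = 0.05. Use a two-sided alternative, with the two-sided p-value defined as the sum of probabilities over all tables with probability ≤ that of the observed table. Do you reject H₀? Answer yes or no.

reject H₀: no

Margins: r₁=13, r₂=14, c₁=6, c₂=21, n=27
p_obs = C(13,4)·C(14,2)/C(27,6); sum pmf over tables with pmf ≤ p_obs
p-value (two-sided) = 0.38454
At α=0.05: p ≥ α → fail to reject H₀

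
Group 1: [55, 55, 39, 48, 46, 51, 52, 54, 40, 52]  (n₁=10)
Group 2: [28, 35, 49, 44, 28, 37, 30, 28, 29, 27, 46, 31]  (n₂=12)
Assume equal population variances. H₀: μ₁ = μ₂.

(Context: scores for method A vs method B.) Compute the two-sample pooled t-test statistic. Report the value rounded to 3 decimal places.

x̄₁=49.200, s₁=5.865, n₁=10
x̄₂=34.333, s₂=7.889, n₂=12
s_p² = [9·5.865² + 11·7.889²]/20 = 49.7133
SE = √(s_p²·(1/10+1/12)) = 3.0190
t = (49.200−34.333)/3.0190 = 4.9244
df = 20

test statistic = 4.924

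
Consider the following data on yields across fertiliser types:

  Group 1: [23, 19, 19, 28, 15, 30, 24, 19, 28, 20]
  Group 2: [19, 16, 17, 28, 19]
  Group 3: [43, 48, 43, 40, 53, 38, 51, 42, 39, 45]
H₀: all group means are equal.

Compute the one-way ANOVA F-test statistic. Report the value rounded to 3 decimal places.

Group means [22.50, 19.80, 44.20], grand mean 30.640
SSB = Σnᵢ(x̄ᵢ−x̄)² = 3088.860; SSW = ΣΣ(x−x̄ᵢ)² = 538.900
MSB = 3088.860/2 = 1544.4300; MSW = 538.900/22 = 24.4955
F = MSB/MSW = 63.0497
df = (2, 22)

test statistic = 63.050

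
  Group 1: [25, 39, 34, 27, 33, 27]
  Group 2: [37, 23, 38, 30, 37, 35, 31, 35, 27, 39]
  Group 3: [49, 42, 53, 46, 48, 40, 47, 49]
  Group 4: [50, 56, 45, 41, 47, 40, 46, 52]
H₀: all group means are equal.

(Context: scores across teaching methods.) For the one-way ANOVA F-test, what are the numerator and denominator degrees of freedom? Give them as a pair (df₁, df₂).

degrees of freedom = [3, 28]

k = 4 groups, N = 32 total
df = (k−1, N−k) = (4−1, 32−4) = (3, 28)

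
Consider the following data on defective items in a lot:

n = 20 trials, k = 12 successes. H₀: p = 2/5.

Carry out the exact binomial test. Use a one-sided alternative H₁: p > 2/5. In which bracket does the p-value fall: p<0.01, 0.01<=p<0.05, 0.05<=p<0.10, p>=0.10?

p-value bracket: 0.05<=p<0.10

Exact binomial: n=20, k=12, p₀=2/5=0.4000
P(X≥12) from Σ C(n,i)·p₀^i·(1−p₀)^(n−i)
p-value (one-sided, H₁ greater) = 0.05653
→ bracket: 0.05<=p<0.10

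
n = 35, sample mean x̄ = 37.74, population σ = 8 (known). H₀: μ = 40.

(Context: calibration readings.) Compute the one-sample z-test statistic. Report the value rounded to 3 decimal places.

SE = σ/√n = 8/√35 = 1.3522
z = (x̄−μ₀)/SE = (37.74−40)/1.3522 = -1.6713

test statistic = -1.671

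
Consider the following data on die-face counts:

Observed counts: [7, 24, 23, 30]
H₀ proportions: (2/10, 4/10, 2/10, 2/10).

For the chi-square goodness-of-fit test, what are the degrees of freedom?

degrees of freedom = 3

df = k − 1 = 4 − 1 = 3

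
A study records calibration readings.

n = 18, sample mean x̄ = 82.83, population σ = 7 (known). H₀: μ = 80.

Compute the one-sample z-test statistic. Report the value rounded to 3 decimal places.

test statistic = 1.715

SE = σ/√n = 7/√18 = 1.6499
z = (x̄−μ₀)/SE = (82.83−80)/1.6499 = 1.7152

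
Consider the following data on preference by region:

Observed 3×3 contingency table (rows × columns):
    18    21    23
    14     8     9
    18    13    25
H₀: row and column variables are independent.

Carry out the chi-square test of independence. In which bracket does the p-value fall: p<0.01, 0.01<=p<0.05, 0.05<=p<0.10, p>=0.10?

Row totals [62, 31, 56], col totals [50, 42, 57], n=149
χ² = (18−20.81)²/20.81 + (21−17.48)²/17.48 + (23−23.72)²/23.72 + (14−10.40)²/10.40 + (8−8.74)²/8.74 + (9−11.86)²/11.86 + (18−18.79)²/18.79 + (13−15.79)²/15.79 + (25−21.42)²/21.42 = 4.2282
df = 4
p-value (upper-tail) = 0.37601
→ bracket: p>=0.10

p-value bracket: p>=0.10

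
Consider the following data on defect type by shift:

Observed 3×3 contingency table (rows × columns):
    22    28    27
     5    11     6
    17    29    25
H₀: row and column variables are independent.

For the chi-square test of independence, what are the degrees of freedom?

degrees of freedom = 4

df = (r−1)(c−1) = (3−1)·(3−1) = 4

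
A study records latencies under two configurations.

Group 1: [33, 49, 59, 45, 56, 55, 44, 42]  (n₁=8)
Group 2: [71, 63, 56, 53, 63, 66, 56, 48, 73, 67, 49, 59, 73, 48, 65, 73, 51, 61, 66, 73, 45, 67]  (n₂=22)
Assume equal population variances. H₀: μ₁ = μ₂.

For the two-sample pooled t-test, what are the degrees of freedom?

df = n₁ + n₂ − 2 = 8 + 22 − 2 = 28

degrees of freedom = 28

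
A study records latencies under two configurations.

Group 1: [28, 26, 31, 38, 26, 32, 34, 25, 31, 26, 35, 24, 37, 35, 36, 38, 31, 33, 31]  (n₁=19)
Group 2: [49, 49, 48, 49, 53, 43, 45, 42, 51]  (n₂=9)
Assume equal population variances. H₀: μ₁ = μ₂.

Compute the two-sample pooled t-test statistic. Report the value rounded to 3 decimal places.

x̄₁=31.421, s₁=4.538, n₁=19
x̄₂=47.667, s₂=3.640, n₂=9
s_p² = [18·4.538² + 8·3.640²]/26 = 18.3320
SE = √(s_p²·(1/19+1/9)) = 1.7325
t = (31.421−47.667)/1.7325 = -9.3767
df = 26

test statistic = -9.377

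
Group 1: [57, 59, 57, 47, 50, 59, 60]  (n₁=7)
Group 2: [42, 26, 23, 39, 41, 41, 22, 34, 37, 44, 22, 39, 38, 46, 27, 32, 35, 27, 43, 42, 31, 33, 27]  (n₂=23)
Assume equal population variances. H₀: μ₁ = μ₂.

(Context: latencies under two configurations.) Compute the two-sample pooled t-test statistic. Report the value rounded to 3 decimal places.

x̄₁=55.571, s₁=5.028, n₁=7
x̄₂=34.391, s₂=7.560, n₂=23
s_p² = [6·5.028² + 22·7.560²]/28 = 50.3283
SE = √(s_p²·(1/7+1/23)) = 3.0623
t = (55.571−34.391)/3.0623 = 6.9163
df = 28

test statistic = 6.916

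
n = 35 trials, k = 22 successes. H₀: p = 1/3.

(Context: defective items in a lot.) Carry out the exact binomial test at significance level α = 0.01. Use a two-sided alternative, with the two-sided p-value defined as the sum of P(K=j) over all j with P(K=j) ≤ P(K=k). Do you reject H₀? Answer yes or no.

Exact binomial: n=35, k=22, p₀=1/3=0.3333
P(X=j) = C(n,j)·p₀^j·(1−p₀)^(n−j); p = Σ P(X=j) over j with P(X=j) ≤ P(X=22)
p-value (two-sided) = 0.00045
At α=0.01: p < α → reject H₀

reject H₀: yes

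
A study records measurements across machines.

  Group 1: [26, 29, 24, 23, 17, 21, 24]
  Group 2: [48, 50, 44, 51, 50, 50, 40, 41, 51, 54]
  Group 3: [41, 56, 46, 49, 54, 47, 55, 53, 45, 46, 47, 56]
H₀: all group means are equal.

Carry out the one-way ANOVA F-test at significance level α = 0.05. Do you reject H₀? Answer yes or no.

reject H₀: yes

Group means [23.43, 47.90, 49.58], grand mean 42.690
SSB = Σnᵢ(x̄ᵢ−x̄)² = 3438.676; SSW = ΣΣ(x−x̄ᵢ)² = 557.531
MSB = 3438.676/2 = 1719.3380; MSW = 557.531/26 = 21.4435
F = MSB/MSW = 80.1799
df = (2, 26)
p-value (upper-tail) = 0.00000
At α=0.05: p < α → reject H₀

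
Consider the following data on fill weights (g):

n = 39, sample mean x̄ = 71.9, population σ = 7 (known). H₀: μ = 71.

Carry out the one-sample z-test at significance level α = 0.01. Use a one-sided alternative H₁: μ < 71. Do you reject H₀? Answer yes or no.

SE = σ/√n = 7/√39 = 1.1209
z = (x̄−μ₀)/SE = (71.9−71)/1.1209 = 0.8029
p-value (one-sided, H₁ less) = 0.78899
At α=0.01: p ≥ α → fail to reject H₀

reject H₀: no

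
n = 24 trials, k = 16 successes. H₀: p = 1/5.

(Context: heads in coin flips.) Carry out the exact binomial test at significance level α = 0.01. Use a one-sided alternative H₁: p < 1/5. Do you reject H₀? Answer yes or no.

Exact binomial: n=24, k=16, p₀=1/5=0.2000
P(X≤16) from Σ C(n,i)·p₀^i·(1−p₀)^(n−i)
p-value (one-sided, H₁ less) = 1.00000
At α=0.01: p ≥ α → fail to reject H₀

reject H₀: no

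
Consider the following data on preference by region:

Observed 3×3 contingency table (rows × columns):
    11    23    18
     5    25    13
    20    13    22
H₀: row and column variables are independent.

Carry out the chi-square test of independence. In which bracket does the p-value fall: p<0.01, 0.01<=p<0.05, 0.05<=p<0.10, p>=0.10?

Row totals [52, 43, 55], col totals [36, 61, 53], n=150
χ² = (11−12.48)²/12.48 + (23−21.15)²/21.15 + (18−18.37)²/18.37 + (5−10.32)²/10.32 + (25−17.49)²/17.49 + (13−15.19)²/15.19 + (20−13.20)²/13.20 + (13−22.37)²/22.37 + (22−19.43)²/19.43 = 14.3974
df = 4
p-value (upper-tail) = 0.00613
→ bracket: p<0.01

p-value bracket: p<0.01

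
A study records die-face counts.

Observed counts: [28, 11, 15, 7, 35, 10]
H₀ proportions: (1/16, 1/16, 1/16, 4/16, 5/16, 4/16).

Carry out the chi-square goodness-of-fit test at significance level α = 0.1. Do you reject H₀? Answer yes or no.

n = 106; E_i = n·p_i = [6.62, 6.62, 6.62, 26.50, 33.12, 26.50]
χ² = (28−6.62)²/6.62 + (11−6.62)²/6.62 + (15−6.62)²/6.62 + (7−26.50)²/26.50 + (35−33.12)²/33.12 + (10−26.50)²/26.50 = 107.1698
df = 5
p-value (upper-tail) = 0.00000
At α=0.1: p < α → reject H₀

reject H₀: yes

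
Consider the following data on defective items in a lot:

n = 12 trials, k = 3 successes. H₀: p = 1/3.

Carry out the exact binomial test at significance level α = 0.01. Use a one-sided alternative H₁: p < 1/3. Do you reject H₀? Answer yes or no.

reject H₀: no

Exact binomial: n=12, k=3, p₀=1/3=0.3333
P(X≤3) from Σ C(n,i)·p₀^i·(1−p₀)^(n−i)
p-value (one-sided, H₁ less) = 0.39307
At α=0.01: p ≥ α → fail to reject H₀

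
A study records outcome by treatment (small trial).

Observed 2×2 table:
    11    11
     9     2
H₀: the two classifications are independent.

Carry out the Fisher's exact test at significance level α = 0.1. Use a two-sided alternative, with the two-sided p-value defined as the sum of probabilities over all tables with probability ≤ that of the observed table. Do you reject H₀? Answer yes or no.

Margins: r₁=22, r₂=11, c₁=20, c₂=13, n=33
p_obs = C(22,11)·C(11,9)/C(33,20); sum pmf over tables with pmf ≤ p_obs
p-value (two-sided) = 0.13224
At α=0.1: p ≥ α → fail to reject H₀

reject H₀: no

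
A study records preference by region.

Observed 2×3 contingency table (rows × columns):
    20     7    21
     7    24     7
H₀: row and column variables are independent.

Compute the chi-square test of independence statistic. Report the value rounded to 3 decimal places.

Row totals [48, 38], col totals [27, 31, 28], n=86
χ² = (20−15.07)²/15.07 + (7−17.30)²/17.30 + (21−15.63)²/15.63 + (7−11.93)²/11.93 + (24−13.70)²/13.70 + (7−12.37)²/12.37 = 21.7126
df = 2

test statistic = 21.713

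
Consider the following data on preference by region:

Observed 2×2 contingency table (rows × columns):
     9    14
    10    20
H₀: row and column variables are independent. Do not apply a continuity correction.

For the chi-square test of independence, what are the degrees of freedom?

df = (r−1)(c−1) = (2−1)·(2−1) = 1

degrees of freedom = 1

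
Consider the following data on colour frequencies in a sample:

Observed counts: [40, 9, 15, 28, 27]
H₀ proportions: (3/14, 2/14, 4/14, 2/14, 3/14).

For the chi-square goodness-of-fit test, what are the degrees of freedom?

df = k − 1 = 5 − 1 = 4

degrees of freedom = 4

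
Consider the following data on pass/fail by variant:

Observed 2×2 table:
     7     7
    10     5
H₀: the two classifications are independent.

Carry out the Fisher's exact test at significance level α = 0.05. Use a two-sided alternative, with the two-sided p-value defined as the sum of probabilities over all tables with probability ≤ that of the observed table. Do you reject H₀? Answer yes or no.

Margins: r₁=14, r₂=15, c₁=17, c₂=12, n=29
p_obs = C(14,7)·C(15,10)/C(29,17); sum pmf over tables with pmf ≤ p_obs
p-value (two-sided) = 0.46214
At α=0.05: p ≥ α → fail to reject H₀

reject H₀: no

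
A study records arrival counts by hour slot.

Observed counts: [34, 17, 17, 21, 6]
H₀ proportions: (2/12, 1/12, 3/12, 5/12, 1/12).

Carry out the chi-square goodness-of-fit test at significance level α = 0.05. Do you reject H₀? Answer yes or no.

n = 95; E_i = n·p_i = [15.83, 7.92, 23.75, 39.58, 7.92]
χ² = (34−15.83)²/15.83 + (17−7.92)²/7.92 + (17−23.75)²/23.75 + (21−39.58)²/39.58 + (6−7.92)²/7.92 = 42.3726
df = 4
p-value (upper-tail) = 0.00000
At α=0.05: p < α → reject H₀

reject H₀: yes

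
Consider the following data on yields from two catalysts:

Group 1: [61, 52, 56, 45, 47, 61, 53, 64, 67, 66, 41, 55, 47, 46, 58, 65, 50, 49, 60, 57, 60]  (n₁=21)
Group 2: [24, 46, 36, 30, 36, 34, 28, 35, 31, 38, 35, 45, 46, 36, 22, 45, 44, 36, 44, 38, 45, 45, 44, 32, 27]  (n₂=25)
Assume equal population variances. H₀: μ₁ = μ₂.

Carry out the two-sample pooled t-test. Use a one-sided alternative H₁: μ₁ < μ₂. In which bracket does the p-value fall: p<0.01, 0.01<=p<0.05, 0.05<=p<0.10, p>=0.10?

x̄₁=55.238, s₁=7.615, n₁=21
x̄₂=36.880, s₂=7.282, n₂=25
s_p² = [20·7.615² + 24·7.282²]/44 = 55.2829
SE = √(s_p²·(1/21+1/25)) = 2.2009
t = (55.238−36.880)/2.2009 = 8.3413
df = 44
p-value (one-sided, H₁ less) = 1.00000
→ bracket: p>=0.10

p-value bracket: p>=0.10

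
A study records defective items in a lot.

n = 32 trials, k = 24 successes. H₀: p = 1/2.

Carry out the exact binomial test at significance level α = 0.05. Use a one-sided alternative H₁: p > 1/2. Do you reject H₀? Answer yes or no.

Exact binomial: n=32, k=24, p₀=1/2=0.5000
P(X≥24) from Σ C(n,i)·p₀^i·(1−p₀)^(n−i)
p-value (one-sided, H₁ greater) = 0.00350
At α=0.05: p < α → reject H₀

reject H₀: yes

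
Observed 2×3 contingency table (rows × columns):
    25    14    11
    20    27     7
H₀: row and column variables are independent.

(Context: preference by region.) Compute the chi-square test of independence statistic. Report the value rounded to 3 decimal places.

test statistic = 5.421

Row totals [50, 54], col totals [45, 41, 18], n=104
χ² = (25−21.63)²/21.63 + (14−19.71)²/19.71 + (11−8.65)²/8.65 + (20−23.37)²/23.37 + (27−21.29)²/21.29 + (7−9.35)²/9.35 = 5.4206
df = 2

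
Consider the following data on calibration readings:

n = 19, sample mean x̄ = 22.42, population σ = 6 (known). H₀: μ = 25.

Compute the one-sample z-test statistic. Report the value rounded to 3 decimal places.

test statistic = -1.874

SE = σ/√n = 6/√19 = 1.3765
z = (x̄−μ₀)/SE = (22.42−25)/1.3765 = -1.8743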